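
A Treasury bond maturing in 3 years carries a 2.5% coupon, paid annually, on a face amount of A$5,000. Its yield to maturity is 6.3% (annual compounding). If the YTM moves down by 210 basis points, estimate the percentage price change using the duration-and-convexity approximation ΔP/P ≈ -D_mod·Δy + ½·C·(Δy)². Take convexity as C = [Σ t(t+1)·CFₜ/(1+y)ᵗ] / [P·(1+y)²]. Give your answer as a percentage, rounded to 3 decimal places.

+6.001%

With y = 0.063:
  t   CF        PV=CF/(1+0.063)^t    t·PV        t(t+1)·PV
  1       125.00       117.5917       117.5917         235.1834
  2       125.00       110.6225       221.2450         663.7350
  3     5,125.00     4,266.7193    12,800.1580      51,200.6321
  Σ                  4,494.9336    13,138.9947      52,099.5505
P = 4,494.9336; D_Mac = 2.92307 yrs; D_mod = 2.74983 yrs; C = 10.25756.
Duration effect: -2.74983 × (-0.021) = +0.057746
Convexity effect: 0.5 × 10.25756 × (-0.021)² = +0.0022618
ΔP/P ≈ +0.057746 + 0.0022618 = +0.060008 = +6.0008%.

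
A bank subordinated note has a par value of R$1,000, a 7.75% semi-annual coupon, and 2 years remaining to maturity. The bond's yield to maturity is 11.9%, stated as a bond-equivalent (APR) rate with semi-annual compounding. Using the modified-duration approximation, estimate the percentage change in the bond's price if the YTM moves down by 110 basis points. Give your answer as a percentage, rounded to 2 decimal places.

Periodic yield y = 0.0595. Modified duration first:
  t   CF        PV=CF/(1+0.0595)^t    t·PV
  1        38.75        36.5739        36.5739
  2        38.75        34.5199        69.0398
  3        38.75        32.5813        97.7440
  4     1,038.75       824.3416     3,297.3662
  Σ                    928.0167     3,500.7239
P = 928.0167; D_Mac = 3.77226 half-year periods = 1.88613 yrs; D_mod = 1.88613/(1+0.0595) = 1.78021 yrs.
ΔP/P ≈ -D_mod · Δy = -1.78021 × (-0.011) = +0.019582 = +1.9582%.

+1.96%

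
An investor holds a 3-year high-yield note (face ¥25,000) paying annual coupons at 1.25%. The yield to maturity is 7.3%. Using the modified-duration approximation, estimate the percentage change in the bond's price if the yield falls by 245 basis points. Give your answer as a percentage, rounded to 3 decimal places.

Periodic yield y = 0.073. Modified duration first:
  t   CF        PV=CF/(1+0.073)^t    t·PV
  1       312.50       291.2395       291.2395
  2       312.50       271.4255       542.8509
  3    25,312.50    20,489.7130    61,469.1389
  Σ                 21,052.3779    62,303.2293
P = 21,052.3779; D_Mac = 2.95944 yrs; D_mod = 2.95944/(1+0.073) = 2.75810 yrs.
ΔP/P ≈ -D_mod · Δy = -2.75810 × (-0.0245) = +0.067573 = +6.7573%.

+6.757%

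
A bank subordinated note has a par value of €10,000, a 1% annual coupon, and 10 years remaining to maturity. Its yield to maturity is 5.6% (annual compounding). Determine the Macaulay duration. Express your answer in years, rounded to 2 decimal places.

Periodic yield y = 0.056. Discount each cash flow and weight by its year:
  t   CF        PV=CF/(1+0.056)^t    t·PV
  1       100.00        94.6970        94.6970
  2       100.00        89.6752       179.3503
  3       100.00        84.9197       254.7590
  4       100.00        80.4163       321.6654
  5       100.00        76.1518       380.7592
  6       100.00        72.1135       432.6809
  7       100.00        68.2893       478.0250
  8       100.00        64.6679       517.3431
  9       100.00        61.2385       551.1467
  10   10,100.00     5,857.0940    58,570.9397
  Σ                  6,549.2631    61,781.3663
Price P = Σ PV = 6,549.2631.
Macaulay duration = Σ(t·PV) / P = 61,781.3663 / 6,549.2631 = 9.43333 years.

9.43 years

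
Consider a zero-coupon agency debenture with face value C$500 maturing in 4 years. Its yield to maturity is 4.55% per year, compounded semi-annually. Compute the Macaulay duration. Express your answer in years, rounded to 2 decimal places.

4.00 years

A zero-coupon bond has a single cash flow at maturity, so its Macaulay duration equals its maturity: 4 years.
(Equivalently: 8 semi-annual periods ÷ 2 = 4 years.)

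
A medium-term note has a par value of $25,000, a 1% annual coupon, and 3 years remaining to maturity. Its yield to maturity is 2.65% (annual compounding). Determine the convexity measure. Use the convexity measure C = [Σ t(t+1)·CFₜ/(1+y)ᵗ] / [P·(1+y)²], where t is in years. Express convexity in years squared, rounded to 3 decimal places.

With y = 0.0265:
  t   CF        PV=CF/(1+0.0265)^t    t·PV        t(t+1)·PV
  1       250.00       243.5460       243.5460         487.0921
  2       250.00       237.2587       474.5174       1,423.5521
  3    25,250.00    23,344.4970    70,033.4911     280,133.9644
  Σ                 23,825.3017    70,751.5545     282,044.6085
P = 23,825.3017.
Convexity = Σ t(t+1)·PV / [P·(1+y)²] = 282,044.6085 / (23,825.3017 × 1.053702) = 11.23470.

11.235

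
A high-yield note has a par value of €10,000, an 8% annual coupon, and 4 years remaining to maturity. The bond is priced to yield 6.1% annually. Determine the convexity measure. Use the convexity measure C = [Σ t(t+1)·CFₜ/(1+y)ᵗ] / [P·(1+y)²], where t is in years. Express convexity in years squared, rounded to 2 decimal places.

15.36

With y = 0.061:
  t   CF        PV=CF/(1+0.061)^t    t·PV        t(t+1)·PV
  1       800.00       754.0057       754.0057       1,508.0113
  2       800.00       710.6557     1,421.3113       4,263.9340
  3       800.00       669.7980     2,009.3939       8,037.5758
  4    10,800.00     8,522.4060    34,089.6240     170,448.1200
  Σ                 10,656.8653    38,274.3349     184,257.6411
P = 10,656.8653.
Convexity = Σ t(t+1)·PV / [P·(1+y)²] = 184,257.6411 / (10,656.8653 × 1.125721) = 15.35908.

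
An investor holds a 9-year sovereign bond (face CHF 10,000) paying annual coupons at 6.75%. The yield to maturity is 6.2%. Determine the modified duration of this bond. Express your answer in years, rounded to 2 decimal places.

Periodic yield y = 0.062. First find Macaulay duration:
  t   CF        PV=CF/(1+0.062)^t    t·PV
  1       675.00       635.5932       635.5932
  2       675.00       598.4870     1,196.9740
  3       675.00       563.5471     1,690.6413
  4       675.00       530.6470     2,122.5880
  5       675.00       499.6676     2,498.3380
  6       675.00       470.4968     2,822.9808
  7       675.00       443.0290     3,101.2030
  8       675.00       417.1648     3,337.3183
  9    10,675.00     6,212.2258    55,910.0322
  Σ                 10,370.8583    73,315.6688
P = 10,370.8583; Macaulay duration = 73,315.6688 / 10,370.8583 = 7.06939 years.
Modified duration = D_Mac / (1 + y) = 7.06939 / 1.062 = 6.65668 years.

6.66 years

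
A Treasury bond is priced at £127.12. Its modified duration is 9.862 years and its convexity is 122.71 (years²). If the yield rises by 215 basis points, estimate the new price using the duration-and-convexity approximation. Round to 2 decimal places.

£103.77

Duration effect: -D_mod·Δy = -9.862 × (+0.0215) = -0.212033
Convexity effect: ½·C·(Δy)² = 0.5 × 122.71 × (0.0215)² = +0.02836134875
ΔP/P ≈ -0.212033 + 0.02836134875 = -0.18367165125
New price ≈ 127.12 × (1 - 0.18367165125) = 103.7716596931.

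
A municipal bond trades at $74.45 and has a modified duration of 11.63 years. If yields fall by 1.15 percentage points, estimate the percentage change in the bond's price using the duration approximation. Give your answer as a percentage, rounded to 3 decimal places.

Duration approximation: ΔP/P ≈ -D_mod · Δy = -11.63 × (-0.0115) = +0.133745.
As a percentage: +13.3745%.

+13.375%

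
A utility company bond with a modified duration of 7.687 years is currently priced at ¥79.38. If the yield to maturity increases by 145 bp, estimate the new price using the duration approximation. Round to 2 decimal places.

Duration approximation: ΔP/P ≈ -D_mod · Δy = -7.687 × (+0.0145) = -0.1114615.
New price ≈ 79.38 × (1 - 0.1114615) = 70.53218613.

¥70.53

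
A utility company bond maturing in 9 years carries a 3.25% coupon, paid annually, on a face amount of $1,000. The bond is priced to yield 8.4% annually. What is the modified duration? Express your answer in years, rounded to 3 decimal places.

Periodic yield y = 0.084. First find Macaulay duration:
  t   CF        PV=CF/(1+0.084)^t    t·PV
  1        32.50        29.9815        29.9815
  2        32.50        27.6583        55.3165
  3        32.50        25.5150        76.5450
  4        32.50        23.5378        94.1513
  5        32.50        21.7139       108.5693
  6        32.50        20.0312       120.1874
  7        32.50        18.4790       129.3530
  8        32.50        17.0470       136.3764
  9     1,032.50       499.6047     4,496.4424
  Σ                    683.5685     5,246.9227
P = 683.5685; Macaulay duration = 5,246.9227 / 683.5685 = 7.67578 years.
Modified duration = D_Mac / (1 + y) = 7.67578 / 1.084 = 7.08098 years.

7.081 years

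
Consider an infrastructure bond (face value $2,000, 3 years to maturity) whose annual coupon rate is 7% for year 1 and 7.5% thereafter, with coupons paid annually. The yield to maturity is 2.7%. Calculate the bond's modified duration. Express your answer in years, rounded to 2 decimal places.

2.74 years

Periodic yield y = 0.027. First find Macaulay duration:
  t   CF        PV=CF/(1+0.027)^t    t·PV
  1       140.00       136.3194       136.3194
  2       150.00       142.2166       284.4333
  3     2,150.00     1,984.8474     5,954.5423
  Σ                  2,263.3834     6,375.2949
P = 2,263.3834; Macaulay duration = 6,375.2949 / 2,263.3834 = 2.81671 years.
Modified duration = D_Mac / (1 + y) = 2.81671 / 1.027 = 2.74266 years.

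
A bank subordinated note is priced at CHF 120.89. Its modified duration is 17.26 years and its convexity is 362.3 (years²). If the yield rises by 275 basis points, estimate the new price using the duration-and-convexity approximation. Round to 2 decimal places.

Duration effect: -D_mod·Δy = -17.26 × (+0.0275) = -0.474650
Convexity effect: ½·C·(Δy)² = 0.5 × 362.3 × (0.0275)² = +0.1369946875
ΔP/P ≈ -0.474650 + 0.1369946875 = -0.3376553125
New price ≈ 120.89 × (1 - 0.3376553125) = 80.070849271875.

CHF 80.07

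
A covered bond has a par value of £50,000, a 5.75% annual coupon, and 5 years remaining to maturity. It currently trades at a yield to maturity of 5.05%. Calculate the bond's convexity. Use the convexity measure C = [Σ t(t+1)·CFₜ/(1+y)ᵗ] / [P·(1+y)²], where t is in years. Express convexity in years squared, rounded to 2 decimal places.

23.54

With y = 0.0505:
  t   CF        PV=CF/(1+0.0505)^t    t·PV        t(t+1)·PV
  1     2,875.00     2,736.7920     2,736.7920       5,473.5840
  2     2,875.00     2,605.2280     5,210.4560      15,631.3679
  3     2,875.00     2,479.9886     7,439.9657      29,759.8628
  4     2,875.00     2,360.7697     9,443.0788      47,215.3940
  5    52,875.00    41,330.4465   206,652.2323   1,239,913.3939
  Σ                 51,513.2247   231,482.5248   1,337,993.6026
P = 51,513.2247.
Convexity = Σ t(t+1)·PV / [P·(1+y)²] = 1,337,993.6026 / (51,513.2247 × 1.103550) = 23.53657.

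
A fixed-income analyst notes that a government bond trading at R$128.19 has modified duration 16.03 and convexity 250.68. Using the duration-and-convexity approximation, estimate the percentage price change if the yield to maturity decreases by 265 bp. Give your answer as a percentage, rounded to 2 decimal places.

+51.28%

Duration effect: -D_mod·Δy = -16.03 × (-0.0265) = +0.424795
Convexity effect: ½·C·(Δy)² = 0.5 × 250.68 × (-0.0265)² = +0.088020015
ΔP/P ≈ +0.424795 + 0.088020015 = +0.512815015
= +51.2815015%.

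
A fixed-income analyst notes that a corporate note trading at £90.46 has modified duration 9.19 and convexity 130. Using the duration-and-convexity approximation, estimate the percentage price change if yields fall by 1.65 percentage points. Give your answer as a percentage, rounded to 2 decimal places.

+16.93%

Duration effect: -D_mod·Δy = -9.19 × (-0.0165) = +0.151635
Convexity effect: ½·C·(Δy)² = 0.5 × 130 × (-0.0165)² = +0.01769625
ΔP/P ≈ +0.151635 + 0.01769625 = +0.16933125
= +16.933125%.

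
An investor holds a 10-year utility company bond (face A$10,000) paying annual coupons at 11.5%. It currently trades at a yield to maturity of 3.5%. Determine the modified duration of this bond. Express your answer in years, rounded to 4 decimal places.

7.0077 years

Periodic yield y = 0.035. First find Macaulay duration:
  t   CF        PV=CF/(1+0.035)^t    t·PV
  1     1,150.00     1,111.1111     1,111.1111
  2     1,150.00     1,073.5373     2,147.0746
  3     1,150.00     1,037.2341     3,111.7023
  4     1,150.00     1,002.1586     4,008.6342
  5     1,150.00       968.2691     4,841.3457
  6     1,150.00       935.5257     5,613.1544
  7     1,150.00       903.8896     6,327.2272
  8     1,150.00       873.3233     6,986.5863
  9     1,150.00       843.7906     7,594.1156
  10   11,150.00     7,904.4448    79,044.4477
  Σ                 16,653.2843   120,785.3993
P = 16,653.2843; Macaulay duration = 120,785.3993 / 16,653.2843 = 7.25295 years.
Modified duration = D_Mac / (1 + y) = 7.25295 / 1.035 = 7.00768 years.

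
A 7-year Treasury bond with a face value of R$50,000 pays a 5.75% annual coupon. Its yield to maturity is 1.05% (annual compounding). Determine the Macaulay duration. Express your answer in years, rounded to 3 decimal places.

Periodic yield y = 0.0105. Discount each cash flow and weight by its year:
  t   CF        PV=CF/(1+0.0105)^t    t·PV
  1     2,875.00     2,845.1262     2,845.1262
  2     2,875.00     2,815.5628     5,631.1255
  3     2,875.00     2,786.3065     8,358.9196
  4     2,875.00     2,757.3543    11,029.4173
  5     2,875.00     2,728.7029    13,643.5147
  6     2,875.00     2,700.3493    16,202.0957
  7    52,875.00    49,146.9029   344,028.3206
  Σ                 65,780.3050   401,738.5197
Price P = Σ PV = 65,780.3050.
Macaulay duration = Σ(t·PV) / P = 401,738.5197 / 65,780.3050 = 6.10728 years.

6.107 years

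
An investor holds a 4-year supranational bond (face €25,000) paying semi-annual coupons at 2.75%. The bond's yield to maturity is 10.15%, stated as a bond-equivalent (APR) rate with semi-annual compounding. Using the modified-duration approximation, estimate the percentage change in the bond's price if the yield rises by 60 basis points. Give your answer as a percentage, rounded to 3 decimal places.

-2.159%

Periodic yield y = 0.05075. Modified duration first:
  t   CF        PV=CF/(1+0.05075)^t    t·PV
  1       343.75       327.1473       327.1473
  2       343.75       311.3464       622.6929
  3       343.75       296.3088       888.9263
  4       343.75       281.9974     1,127.9896
  5       343.75       268.3773     1,341.8863
  6       343.75       255.4150     1,532.4897
  7       343.75       243.0787     1,701.5509
  8    25,343.75    17,055.9411   136,447.5285
  Σ                 19,039.6119   143,990.2115
P = 19,039.6119; D_Mac = 7.56267 half-year periods = 3.78133 yrs; D_mod = 3.78133/(1+0.05075) = 3.59870 yrs.
ΔP/P ≈ -D_mod · Δy = -3.59870 × (+0.006) = -0.021592 = -2.1592%.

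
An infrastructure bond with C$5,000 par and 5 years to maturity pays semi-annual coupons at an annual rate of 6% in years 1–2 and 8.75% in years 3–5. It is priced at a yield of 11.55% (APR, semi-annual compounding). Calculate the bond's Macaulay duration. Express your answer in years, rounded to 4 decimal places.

Periodic yield y = 0.05775. Discount each cash flow and weight by its period:
  t   CF        PV=CF/(1+0.05775)^t    t·PV
  1       150.00       141.8104       141.8104
  2       150.00       134.0680       268.1360
  3       150.00       126.7483       380.2449
  4       150.00       119.8282       479.3129
  5       218.75       165.2087       826.0435
  6       218.75       156.1888       937.1327
  7       218.75       147.6613     1,033.6294
  8       218.75       139.5995     1,116.7958
  9       218.75       131.9778     1,187.7998
  10    5,218.75     2,976.7074    29,767.0744
  Σ                  4,239.7985    36,137.9800
Price P = Σ PV = 4,239.7985.
Macaulay duration = Σ(t·PV) / P = 36,137.9800 / 4,239.7985 = 8.52351 half-year periods.
In years: 8.52351 / 2 = 4.26176 years.

4.2618 years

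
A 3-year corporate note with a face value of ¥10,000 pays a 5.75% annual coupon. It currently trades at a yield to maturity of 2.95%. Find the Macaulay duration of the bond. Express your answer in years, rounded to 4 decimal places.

Periodic yield y = 0.0295. Discount each cash flow and weight by its year:
  t   CF        PV=CF/(1+0.0295)^t    t·PV
  1       575.00       558.5236       558.5236
  2       575.00       542.5192     1,085.0385
  3    10,575.00     9,691.7304    29,075.1911
  Σ                 10,792.7732    30,718.7531
Price P = Σ PV = 10,792.7732.
Macaulay duration = Σ(t·PV) / P = 30,718.7531 / 10,792.7732 = 2.84623 years.

2.8462 years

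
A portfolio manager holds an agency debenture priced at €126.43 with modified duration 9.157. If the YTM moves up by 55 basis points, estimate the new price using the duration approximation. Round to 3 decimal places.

Duration approximation: ΔP/P ≈ -D_mod · Δy = -9.157 × (+0.0055) = -0.0503635.
New price ≈ 126.43 × (1 - 0.0503635) = 120.062542695.

€120.063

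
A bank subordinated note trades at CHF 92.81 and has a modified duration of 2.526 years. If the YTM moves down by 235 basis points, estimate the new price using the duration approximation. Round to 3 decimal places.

Duration approximation: ΔP/P ≈ -D_mod · Δy = -2.526 × (-0.0235) = +0.059361.
New price ≈ 92.81 × (1 + 0.059361) = 98.31929441.

CHF 98.319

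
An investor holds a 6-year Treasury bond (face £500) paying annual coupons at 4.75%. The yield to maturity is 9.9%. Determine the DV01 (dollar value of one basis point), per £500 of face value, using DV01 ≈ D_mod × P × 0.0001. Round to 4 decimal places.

£0.1854

Periodic yield y = 0.099.
  t   CF        PV=CF/(1+0.099)^t    t·PV
  1        23.75        21.6106        21.6106
  2        23.75        19.6638        39.3277
  3        23.75        17.8925        53.6774
  4        23.75        16.2807        65.1228
  5        23.75        14.8141        74.0705
  6       523.75       297.2610     1,783.5658
  Σ                    387.5226     2,037.3747
P = 387.5226; D_Mac = 5.25743 yrs; D_mod = 4.78383 yrs.
DV01 ≈ 4.78383 × 387.5226 × 0.0001 = 0.185384.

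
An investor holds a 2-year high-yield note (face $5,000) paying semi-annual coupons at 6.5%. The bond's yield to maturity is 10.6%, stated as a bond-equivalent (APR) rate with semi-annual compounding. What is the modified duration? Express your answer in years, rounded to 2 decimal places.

1.81 years

Periodic yield y = 0.053. First find Macaulay duration:
  t   CF        PV=CF/(1+0.053)^t    t·PV
  1       162.50       154.3210       154.3210
  2       162.50       146.5536       293.1073
  3       162.50       139.1773       417.5318
  4     5,162.50     4,199.0068    16,796.0273
  Σ                  4,639.0587    17,660.9873
P = 4,639.0587; Macaulay duration = 17,660.9873 / 4,639.0587 = 3.80702 half-year periods = 1.90351 years.
Modified duration = D_Mac / (1 + y) = 1.90351 / 1.053 = 1.80770 years.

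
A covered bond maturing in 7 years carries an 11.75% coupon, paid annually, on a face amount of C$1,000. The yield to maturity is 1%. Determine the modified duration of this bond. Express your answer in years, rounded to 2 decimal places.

5.55 years

Periodic yield y = 0.01. First find Macaulay duration:
  t   CF        PV=CF/(1+0.01)^t    t·PV
  1       117.50       116.3366       116.3366
  2       117.50       115.1848       230.3696
  3       117.50       114.0443       342.1330
  4       117.50       112.9152       451.6608
  5       117.50       111.7972       558.9861
  6       117.50       110.6903       664.1419
  7     1,117.50     1,042.3124     7,296.1870
  Σ                  1,723.2809     9,659.8150
P = 1,723.2809; Macaulay duration = 9,659.8150 / 1,723.2809 = 5.60548 years.
Modified duration = D_Mac / (1 + y) = 5.60548 / 1.01 = 5.54998 years.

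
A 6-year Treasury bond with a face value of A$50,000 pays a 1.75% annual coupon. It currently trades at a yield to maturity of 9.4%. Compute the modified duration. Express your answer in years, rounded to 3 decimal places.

Periodic yield y = 0.094. First find Macaulay duration:
  t   CF        PV=CF/(1+0.094)^t    t·PV
  1       875.00       799.8172       799.8172
  2       875.00       731.0943     1,462.1886
  3       875.00       668.2763     2,004.8290
  4       875.00       610.8559     2,443.4236
  5       875.00       558.3692     2,791.8459
  6    50,875.00    29,675.6671   178,054.0025
  Σ                 33,044.0800   187,556.1068
P = 33,044.0800; Macaulay duration = 187,556.1068 / 33,044.0800 = 5.67594 years.
Modified duration = D_Mac / (1 + y) = 5.67594 / 1.094 = 5.18824 years.

5.188 years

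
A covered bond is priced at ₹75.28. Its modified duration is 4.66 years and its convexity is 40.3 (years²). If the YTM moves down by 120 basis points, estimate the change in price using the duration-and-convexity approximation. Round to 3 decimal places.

Duration effect: -D_mod·Δy = -4.66 × (-0.012) = +0.055920
Convexity effect: ½·C·(Δy)² = 0.5 × 40.3 × (-0.012)² = +0.0029016
ΔP/P ≈ +0.055920 + 0.0029016 = +0.0588216
ΔP ≈ 75.28 × (+0.0588216) = +4.428090048.

+₹4.428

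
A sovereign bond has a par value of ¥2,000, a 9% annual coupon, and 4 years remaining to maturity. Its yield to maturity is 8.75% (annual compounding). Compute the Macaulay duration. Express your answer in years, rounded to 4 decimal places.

Periodic yield y = 0.0875. Discount each cash flow and weight by its year:
  t   CF        PV=CF/(1+0.0875)^t    t·PV
  1       180.00       165.5172       165.5172
  2       180.00       152.1998       304.3995
  3       180.00       139.9538       419.8614
  4     2,180.00     1,558.6171     6,234.4683
  Σ                  2,016.2879     7,124.2465
Price P = Σ PV = 2,016.2879.
Macaulay duration = Σ(t·PV) / P = 7,124.2465 / 2,016.2879 = 3.53335 years.

3.5333 years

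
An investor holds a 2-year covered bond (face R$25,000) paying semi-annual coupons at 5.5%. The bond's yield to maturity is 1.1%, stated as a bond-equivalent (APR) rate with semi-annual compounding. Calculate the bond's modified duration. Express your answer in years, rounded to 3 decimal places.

Periodic yield y = 0.0055. First find Macaulay duration:
  t   CF        PV=CF/(1+0.0055)^t    t·PV
  1       687.50       683.7394       683.7394
  2       687.50       679.9994     1,359.9989
  3       687.50       676.2799     2,028.8397
  4    25,687.50    25,130.0608   100,520.2432
  Σ                 27,170.0796   104,592.8212
P = 27,170.0796; Macaulay duration = 104,592.8212 / 27,170.0796 = 3.84956 half-year periods = 1.92478 years.
Modified duration = D_Mac / (1 + y) = 1.92478 / 1.0055 = 1.91425 years.

1.914 years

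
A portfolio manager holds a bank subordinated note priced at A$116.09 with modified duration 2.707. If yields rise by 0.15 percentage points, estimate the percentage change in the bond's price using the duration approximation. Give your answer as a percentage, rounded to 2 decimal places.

-0.41%

Duration approximation: ΔP/P ≈ -D_mod · Δy = -2.707 × (+0.0015) = -0.0040605.
As a percentage: -0.40605%.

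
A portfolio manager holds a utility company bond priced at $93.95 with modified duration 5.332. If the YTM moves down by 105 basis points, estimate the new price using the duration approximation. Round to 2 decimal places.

$99.21

Duration approximation: ΔP/P ≈ -D_mod · Δy = -5.332 × (-0.0105) = +0.055986.
New price ≈ 93.95 × (1 + 0.055986) = 99.2098847.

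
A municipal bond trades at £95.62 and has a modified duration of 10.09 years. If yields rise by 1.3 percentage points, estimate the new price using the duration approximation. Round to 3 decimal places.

£83.078

Duration approximation: ΔP/P ≈ -D_mod · Δy = -10.09 × (+0.013) = -0.131170.
New price ≈ 95.62 × (1 - 0.131170) = 83.0775246.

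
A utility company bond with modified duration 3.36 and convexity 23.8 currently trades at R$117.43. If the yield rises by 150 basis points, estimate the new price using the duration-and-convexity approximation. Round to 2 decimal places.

Duration effect: -D_mod·Δy = -3.36 × (+0.015) = -0.050400
Convexity effect: ½·C·(Δy)² = 0.5 × 23.8 × (0.015)² = +0.0026775
ΔP/P ≈ -0.050400 + 0.0026775 = -0.0477225
New price ≈ 117.43 × (1 - 0.0477225) = 111.825946825.

R$111.83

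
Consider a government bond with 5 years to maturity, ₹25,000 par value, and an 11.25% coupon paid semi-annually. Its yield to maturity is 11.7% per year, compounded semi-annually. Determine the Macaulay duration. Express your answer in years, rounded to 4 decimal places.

Periodic yield y = 0.0585. Discount each cash flow and weight by its period:
  t   CF        PV=CF/(1+0.0585)^t    t·PV
  1     1,406.25     1,328.5309     1,328.5309
  2     1,406.25     1,255.1072     2,510.2143
  3     1,406.25     1,185.7413     3,557.2239
  4     1,406.25     1,120.2091     4,480.8363
  5     1,406.25     1,058.2986     5,291.4930
  6     1,406.25       999.8097     5,998.8584
  7     1,406.25       944.5534     6,611.8735
  8     1,406.25       892.3508     7,138.8067
  9     1,406.25       843.0334     7,587.3005
  10   26,406.25    14,955.4025   149,554.0254
  Σ                 24,583.0370   194,059.1631
Price P = Σ PV = 24,583.0370.
Macaulay duration = Σ(t·PV) / P = 194,059.1631 / 24,583.0370 = 7.89403 half-year periods.
In years: 7.89403 / 2 = 3.94701 years.

3.9470 years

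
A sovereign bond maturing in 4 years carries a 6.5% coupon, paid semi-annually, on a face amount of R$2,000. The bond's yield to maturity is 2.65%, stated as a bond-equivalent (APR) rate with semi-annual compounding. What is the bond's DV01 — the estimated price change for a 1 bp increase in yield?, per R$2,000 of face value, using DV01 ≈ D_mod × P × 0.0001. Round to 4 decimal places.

R$0.8178

Periodic yield y = 0.01325.
  t   CF        PV=CF/(1+0.01325)^t    t·PV
  1        65.00        64.1500        64.1500
  2        65.00        63.3111       126.6223
  3        65.00        62.4832       187.4497
  4        65.00        61.6662       246.6646
  5        65.00        60.8598       304.2988
  6        65.00        60.0639       360.3835
  7        65.00        59.2785       414.9494
  8     2,065.00     1,858.6052    14,868.8419
  Σ                  2,290.4180    16,573.3603
P = 2,290.4180; D_Mac = 7.23595 half-year periods = 3.61798 yrs; D_mod = 3.57067 yrs.
DV01 ≈ 3.57067 × 2,290.4180 × 0.0001 = 0.817832.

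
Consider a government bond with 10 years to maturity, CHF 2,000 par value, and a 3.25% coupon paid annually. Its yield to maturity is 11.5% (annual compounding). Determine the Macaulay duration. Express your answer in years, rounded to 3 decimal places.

Periodic yield y = 0.115. Discount each cash flow and weight by its year:
  t   CF        PV=CF/(1+0.115)^t    t·PV
  1        65.00        58.2960        58.2960
  2        65.00        52.2834       104.5668
  3        65.00        46.8909       140.6728
  4        65.00        42.0546       168.2185
  5        65.00        37.7172       188.5858
  6        65.00        33.8271       202.9623
  7        65.00        30.3382       212.3671
  8        65.00        27.2091       217.6729
  9        65.00        24.4028       219.6251
  10    2,065.00       695.2986     6,952.9864
  Σ                  1,048.3178     8,465.9538
Price P = Σ PV = 1,048.3178.
Macaulay duration = Σ(t·PV) / P = 8,465.9538 / 1,048.3178 = 8.07575 years.

8.076 years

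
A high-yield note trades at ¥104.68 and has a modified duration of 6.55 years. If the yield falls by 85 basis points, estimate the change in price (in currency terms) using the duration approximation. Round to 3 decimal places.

Duration approximation: ΔP/P ≈ -D_mod · Δy = -6.55 × (-0.0085) = +0.055675.
ΔP ≈ 104.68 × (+0.055675) = +5.828059.

+¥5.828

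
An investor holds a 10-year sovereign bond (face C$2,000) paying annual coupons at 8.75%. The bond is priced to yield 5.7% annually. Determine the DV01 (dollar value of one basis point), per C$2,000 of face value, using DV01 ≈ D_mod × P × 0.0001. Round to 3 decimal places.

Periodic yield y = 0.057.
  t   CF        PV=CF/(1+0.057)^t    t·PV
  1       175.00       165.5629       165.5629
  2       175.00       156.6347       313.2695
  3       175.00       148.1880       444.5641
  4       175.00       140.1968       560.7872
  5       175.00       132.6365       663.1826
  6       175.00       125.4839       752.9036
  7       175.00       118.7171       831.0194
  8       175.00       112.3151       898.5208
  9       175.00       106.2584       956.3254
  10    2,175.00     1,249.4227    12,494.2269
  Σ                  2,455.4161    18,080.3623
P = 2,455.4161; D_Mac = 7.36346 yrs; D_mod = 6.96638 yrs.
DV01 ≈ 6.96638 × 2,455.4161 × 0.0001 = 1.710536.

C$1.711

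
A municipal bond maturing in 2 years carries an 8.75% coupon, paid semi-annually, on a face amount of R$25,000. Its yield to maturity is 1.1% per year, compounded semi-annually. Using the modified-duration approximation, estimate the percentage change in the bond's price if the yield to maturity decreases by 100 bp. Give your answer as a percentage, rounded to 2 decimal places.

+1.88%

Periodic yield y = 0.0055. Modified duration first:
  t   CF        PV=CF/(1+0.0055)^t    t·PV
  1     1,093.75     1,087.7673     1,087.7673
  2     1,093.75     1,081.8173     2,163.6346
  3     1,093.75     1,075.8998     3,227.6995
  4    26,093.75    25,527.4949   102,109.9794
  Σ                 28,772.9793   108,589.0808
P = 28,772.9793; D_Mac = 3.77400 half-year periods = 1.88700 yrs; D_mod = 1.88700/(1+0.0055) = 1.87668 yrs.
ΔP/P ≈ -D_mod · Δy = -1.87668 × (-0.01) = +0.018767 = +1.8767%.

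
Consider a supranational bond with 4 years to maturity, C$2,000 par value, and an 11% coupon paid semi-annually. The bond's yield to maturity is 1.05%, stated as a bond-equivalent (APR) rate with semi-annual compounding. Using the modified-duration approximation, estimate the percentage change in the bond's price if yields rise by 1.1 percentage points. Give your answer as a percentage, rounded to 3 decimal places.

Periodic yield y = 0.00525. Modified duration first:
  t   CF        PV=CF/(1+0.00525)^t    t·PV
  1       110.00       109.4255       109.4255
  2       110.00       108.8540       217.7081
  3       110.00       108.2855       324.8566
  4       110.00       107.7200       430.8800
  5       110.00       107.1574       535.7871
  6       110.00       106.5978       639.5867
  7       110.00       106.0411       742.2875
  8     2,110.00     2,023.4375    16,187.5002
  Σ                  2,777.5189    19,188.0318
P = 2,777.5189; D_Mac = 6.90834 half-year periods = 3.45417 yrs; D_mod = 3.45417/(1+0.00525) = 3.43613 yrs.
ΔP/P ≈ -D_mod · Δy = -3.43613 × (+0.011) = -0.037797 = -3.7797%.

-3.780%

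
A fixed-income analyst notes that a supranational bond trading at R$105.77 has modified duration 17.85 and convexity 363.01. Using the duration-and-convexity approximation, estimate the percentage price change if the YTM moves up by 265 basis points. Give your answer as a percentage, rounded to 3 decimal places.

-34.556%

Duration effect: -D_mod·Δy = -17.85 × (+0.0265) = -0.473025
Convexity effect: ½·C·(Δy)² = 0.5 × 363.01 × (0.0265)² = +0.12746188625
ΔP/P ≈ -0.473025 + 0.12746188625 = -0.34556311375
= -34.556311375%.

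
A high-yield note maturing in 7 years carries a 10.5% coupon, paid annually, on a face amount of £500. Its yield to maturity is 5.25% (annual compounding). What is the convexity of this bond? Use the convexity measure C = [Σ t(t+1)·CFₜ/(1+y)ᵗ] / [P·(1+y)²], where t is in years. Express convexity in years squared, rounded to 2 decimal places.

With y = 0.0525:
  t   CF        PV=CF/(1+0.0525)^t    t·PV        t(t+1)·PV
  1        52.50        49.8812        49.8812          99.7625
  2        52.50        47.3931        94.7862         284.3586
  3        52.50        45.0291       135.0872         540.3489
  4        52.50        42.7830       171.1319         855.6593
  5        52.50        40.6489       203.2445       1,219.4670
  6        52.50        38.6213       231.7277       1,622.0938
  7       552.50       386.1691     2,703.1839      21,625.4711
  Σ                    650.5257     3,589.0426      26,247.1611
P = 650.5257.
Convexity = Σ t(t+1)·PV / [P·(1+y)²] = 26,247.1611 / (650.5257 × 1.107756) = 36.42283.

36.42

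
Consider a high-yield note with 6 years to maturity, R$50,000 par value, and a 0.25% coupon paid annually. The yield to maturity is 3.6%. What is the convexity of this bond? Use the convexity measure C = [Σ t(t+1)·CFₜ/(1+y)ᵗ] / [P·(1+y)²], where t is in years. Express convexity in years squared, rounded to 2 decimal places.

With y = 0.036:
  t   CF        PV=CF/(1+0.036)^t    t·PV        t(t+1)·PV
  1       125.00       120.6564       120.6564         241.3127
  2       125.00       116.4637       232.9274         698.7821
  3       125.00       112.4167       337.2500       1,349.0001
  4       125.00       108.5103       434.0412       2,170.2061
  5       125.00       104.7397       523.6984       3,142.1904
  6    50,125.00    40,541.1303   243,246.7820   1,702,727.4741
  Σ                 41,103.9170   244,895.3554   1,710,328.9655
P = 41,103.9170.
Convexity = Σ t(t+1)·PV / [P·(1+y)²] = 1,710,328.9655 / (41,103.9170 × 1.073296) = 38.76832.

38.77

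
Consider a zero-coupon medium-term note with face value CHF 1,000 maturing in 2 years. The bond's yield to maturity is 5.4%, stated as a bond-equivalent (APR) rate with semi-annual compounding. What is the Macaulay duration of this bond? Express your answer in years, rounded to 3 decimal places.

2.000 years

A zero-coupon bond has a single cash flow at maturity, so its Macaulay duration equals its maturity: 2 years.
(Equivalently: 4 semi-annual periods ÷ 2 = 2 years.)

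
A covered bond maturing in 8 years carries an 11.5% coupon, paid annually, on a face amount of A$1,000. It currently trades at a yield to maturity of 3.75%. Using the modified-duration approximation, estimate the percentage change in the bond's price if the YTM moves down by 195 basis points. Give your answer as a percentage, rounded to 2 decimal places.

Periodic yield y = 0.0375. Modified duration first:
  t   CF        PV=CF/(1+0.0375)^t    t·PV
  1       115.00       110.8434       110.8434
  2       115.00       106.8370       213.6740
  3       115.00       102.9754       308.9262
  4       115.00        99.2534       397.0136
  5       115.00        95.6659       478.3297
  6       115.00        92.2081       553.2488
  7       115.00        88.8753       622.1271
  8     1,115.00       830.5581     6,644.4649
  Σ                  1,527.2167     9,328.6277
P = 1,527.2167; D_Mac = 6.10825 yrs; D_mod = 6.10825/(1+0.0375) = 5.88747 yrs.
ΔP/P ≈ -D_mod · Δy = -5.88747 × (-0.0195) = +0.114806 = +11.4806%.

+11.48%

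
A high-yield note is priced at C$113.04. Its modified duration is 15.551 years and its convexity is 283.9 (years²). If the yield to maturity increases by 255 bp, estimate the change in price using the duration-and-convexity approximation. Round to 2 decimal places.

-C$34.39

Duration effect: -D_mod·Δy = -15.551 × (+0.0255) = -0.3965505
Convexity effect: ½·C·(Δy)² = 0.5 × 283.9 × (0.0255)² = +0.0923029875
ΔP/P ≈ -0.3965505 + 0.0923029875 = -0.3042475125
ΔP ≈ 113.04 × (-0.3042475125) = -34.392138813.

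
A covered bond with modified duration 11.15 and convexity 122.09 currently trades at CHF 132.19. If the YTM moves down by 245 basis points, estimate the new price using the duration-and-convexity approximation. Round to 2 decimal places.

CHF 173.14

Duration effect: -D_mod·Δy = -11.15 × (-0.0245) = +0.273175
Convexity effect: ½·C·(Δy)² = 0.5 × 122.09 × (-0.0245)² = +0.03664226125
ΔP/P ≈ +0.273175 + 0.03664226125 = +0.30981726125
New price ≈ 132.19 × (1 + 0.30981726125) = 173.1447437646375.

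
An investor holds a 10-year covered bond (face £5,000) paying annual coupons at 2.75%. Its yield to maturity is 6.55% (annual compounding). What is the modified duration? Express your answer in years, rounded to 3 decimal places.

8.108 years

Periodic yield y = 0.0655. First find Macaulay duration:
  t   CF        PV=CF/(1+0.0655)^t    t·PV
  1       137.50       129.0474       129.0474
  2       137.50       121.1144       242.2288
  3       137.50       113.6691       341.0072
  4       137.50       106.6814       426.7258
  5       137.50       100.1234       500.6168
  6       137.50        93.9684       563.8106
  7       137.50        88.1919       617.3430
  8       137.50        82.7704       662.1632
  9       137.50        77.6822       699.1400
  10    5,137.50     2,724.0639    27,240.6392
  Σ                  3,637.3125    31,422.7220
P = 3,637.3125; Macaulay duration = 31,422.7220 / 3,637.3125 = 8.63899 years.
Modified duration = D_Mac / (1 + y) = 8.63899 / 1.0655 = 8.10793 years.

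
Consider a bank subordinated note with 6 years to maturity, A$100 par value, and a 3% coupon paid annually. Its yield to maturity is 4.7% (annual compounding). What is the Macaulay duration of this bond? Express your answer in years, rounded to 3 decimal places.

5.556 years

Periodic yield y = 0.047. Discount each cash flow and weight by its year:
  t   CF        PV=CF/(1+0.047)^t    t·PV
  1         3.00         2.8653         2.8653
  2         3.00         2.7367         5.4734
  3         3.00         2.6139         7.8416
  4         3.00         2.4965         9.9861
  5         3.00         2.3844        11.9222
  6       103.00        78.1911       469.1464
  Σ                     91.2879       507.2350
Price P = Σ PV = 91.2879.
Macaulay duration = Σ(t·PV) / P = 507.2350 / 91.2879 = 5.55643 years.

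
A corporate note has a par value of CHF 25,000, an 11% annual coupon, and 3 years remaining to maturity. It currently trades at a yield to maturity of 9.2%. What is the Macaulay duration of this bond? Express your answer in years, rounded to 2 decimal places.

2.72 years

Periodic yield y = 0.092. Discount each cash flow and weight by its year:
  t   CF        PV=CF/(1+0.092)^t    t·PV
  1     2,750.00     2,518.3150     2,518.3150
  2     2,750.00     2,306.1493     4,612.2986
  3    27,750.00    21,310.5703    63,931.7109
  Σ                 26,135.0346    71,062.3245
Price P = Σ PV = 26,135.0346.
Macaulay duration = Σ(t·PV) / P = 71,062.3245 / 26,135.0346 = 2.71904 years.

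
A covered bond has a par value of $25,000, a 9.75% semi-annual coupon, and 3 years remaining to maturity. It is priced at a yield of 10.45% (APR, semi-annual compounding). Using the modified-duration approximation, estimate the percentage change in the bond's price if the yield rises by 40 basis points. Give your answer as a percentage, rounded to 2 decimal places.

Periodic yield y = 0.05225. Modified duration first:
  t   CF        PV=CF/(1+0.05225)^t    t·PV
  1     1,218.75     1,158.2324     1,158.2324
  2     1,218.75     1,100.7198     2,201.4395
  3     1,218.75     1,046.0630     3,138.1889
  4     1,218.75       994.1202     3,976.4807
  5     1,218.75       944.7566     4,723.7832
  6    26,218.75    19,315.1629   115,890.9776
  Σ                 24,559.0548   131,089.1023
P = 24,559.0548; D_Mac = 5.33771 half-year periods = 2.66885 yrs; D_mod = 2.66885/(1+0.05225) = 2.53633 yrs.
ΔP/P ≈ -D_mod · Δy = -2.53633 × (+0.004) = -0.010145 = -1.0145%.

-1.01%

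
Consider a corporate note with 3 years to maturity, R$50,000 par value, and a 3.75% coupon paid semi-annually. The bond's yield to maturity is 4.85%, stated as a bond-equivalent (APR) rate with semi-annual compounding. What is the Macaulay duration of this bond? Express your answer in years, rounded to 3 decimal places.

2.863 years

Periodic yield y = 0.02425. Discount each cash flow and weight by its period:
  t   CF        PV=CF/(1+0.02425)^t    t·PV
  1       937.50       915.3039       915.3039
  2       937.50       893.6333     1,787.2665
  3       937.50       872.4757     2,617.4272
  4       937.50       851.8191     3,407.2765
  5       937.50       831.6516     4,158.2579
  6    50,937.50    44,116.5752   264,699.4511
  Σ                 48,481.4588   277,584.9831
Price P = Σ PV = 48,481.4588.
Macaulay duration = Σ(t·PV) / P = 277,584.9831 / 48,481.4588 = 5.72559 half-year periods.
In years: 5.72559 / 2 = 2.86280 years.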